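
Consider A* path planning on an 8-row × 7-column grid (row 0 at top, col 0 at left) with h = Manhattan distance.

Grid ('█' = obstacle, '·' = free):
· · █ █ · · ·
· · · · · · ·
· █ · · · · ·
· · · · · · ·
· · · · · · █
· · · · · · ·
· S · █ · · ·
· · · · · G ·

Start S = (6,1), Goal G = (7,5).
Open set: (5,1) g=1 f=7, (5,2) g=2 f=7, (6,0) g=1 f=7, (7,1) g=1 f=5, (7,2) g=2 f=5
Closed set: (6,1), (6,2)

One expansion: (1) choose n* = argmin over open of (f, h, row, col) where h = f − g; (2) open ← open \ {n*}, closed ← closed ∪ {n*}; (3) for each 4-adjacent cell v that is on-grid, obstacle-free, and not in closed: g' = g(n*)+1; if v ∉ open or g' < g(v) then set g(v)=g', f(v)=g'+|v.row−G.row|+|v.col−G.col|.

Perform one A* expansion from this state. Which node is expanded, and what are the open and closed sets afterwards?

expanded=(7,2); open=[(5,1) g=1 f=7, (5,2) g=2 f=7, (6,0) g=1 f=7, (7,1) g=1 f=5, (7,3) g=3 f=5]; closed=[(6,1), (6,2), (7,2)]

step 1: expand (7,2) (f=5, h=3) → closed; open now [(5,1) g=1 f=7, (5,2) g=2 f=7, (6,0) g=1 f=7, (7,1) g=1 f=5, (7,3) g=3 f=5]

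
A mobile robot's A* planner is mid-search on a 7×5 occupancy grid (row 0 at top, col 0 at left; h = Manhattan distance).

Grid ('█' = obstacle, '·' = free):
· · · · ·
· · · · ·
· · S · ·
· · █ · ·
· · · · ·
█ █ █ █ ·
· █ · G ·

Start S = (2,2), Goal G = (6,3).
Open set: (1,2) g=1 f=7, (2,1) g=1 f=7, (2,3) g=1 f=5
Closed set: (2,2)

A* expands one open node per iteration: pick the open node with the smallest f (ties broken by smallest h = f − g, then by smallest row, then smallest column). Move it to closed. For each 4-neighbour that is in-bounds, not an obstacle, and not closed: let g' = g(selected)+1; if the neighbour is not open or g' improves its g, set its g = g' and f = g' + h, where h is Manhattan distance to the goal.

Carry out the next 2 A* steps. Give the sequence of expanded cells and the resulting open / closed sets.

step 1: expand (2,3) (f=5, h=4) → closed; open now [(1,2) g=1 f=7, (1,3) g=2 f=7, (2,1) g=1 f=7, (2,4) g=2 f=7, (3,3) g=2 f=5]
step 2: expand (3,3) (f=5, h=3) → closed; open now [(1,2) g=1 f=7, (1,3) g=2 f=7, (2,1) g=1 f=7, (2,4) g=2 f=7, (3,4) g=3 f=7, (4,3) g=3 f=5]

order=[(2,3) → (3,3)]; open=[(1,2) g=1 f=7, (1,3) g=2 f=7, (2,1) g=1 f=7, (2,4) g=2 f=7, (3,4) g=3 f=7, (4,3) g=3 f=5]; closed=[(2,2), (2,3), (3,3)]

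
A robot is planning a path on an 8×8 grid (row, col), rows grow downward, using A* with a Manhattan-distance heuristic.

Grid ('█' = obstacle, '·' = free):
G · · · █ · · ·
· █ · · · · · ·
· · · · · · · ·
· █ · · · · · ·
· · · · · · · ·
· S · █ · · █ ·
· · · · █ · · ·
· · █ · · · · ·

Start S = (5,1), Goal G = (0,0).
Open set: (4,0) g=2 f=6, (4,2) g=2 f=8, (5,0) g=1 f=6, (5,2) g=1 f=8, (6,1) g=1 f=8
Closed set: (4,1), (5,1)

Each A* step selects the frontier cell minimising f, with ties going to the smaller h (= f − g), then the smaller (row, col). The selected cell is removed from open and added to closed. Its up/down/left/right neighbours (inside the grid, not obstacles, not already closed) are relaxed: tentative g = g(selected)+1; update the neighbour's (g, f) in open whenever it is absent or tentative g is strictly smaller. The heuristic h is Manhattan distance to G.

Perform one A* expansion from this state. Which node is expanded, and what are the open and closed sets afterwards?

expanded=(4,0); open=[(3,0) g=3 f=6, (4,2) g=2 f=8, (5,0) g=1 f=6, (5,2) g=1 f=8, (6,1) g=1 f=8]; closed=[(4,0), (4,1), (5,1)]

step 1: expand (4,0) (f=6, h=4) → closed; open now [(3,0) g=3 f=6, (4,2) g=2 f=8, (5,0) g=1 f=6, (5,2) g=1 f=8, (6,1) g=1 f=8]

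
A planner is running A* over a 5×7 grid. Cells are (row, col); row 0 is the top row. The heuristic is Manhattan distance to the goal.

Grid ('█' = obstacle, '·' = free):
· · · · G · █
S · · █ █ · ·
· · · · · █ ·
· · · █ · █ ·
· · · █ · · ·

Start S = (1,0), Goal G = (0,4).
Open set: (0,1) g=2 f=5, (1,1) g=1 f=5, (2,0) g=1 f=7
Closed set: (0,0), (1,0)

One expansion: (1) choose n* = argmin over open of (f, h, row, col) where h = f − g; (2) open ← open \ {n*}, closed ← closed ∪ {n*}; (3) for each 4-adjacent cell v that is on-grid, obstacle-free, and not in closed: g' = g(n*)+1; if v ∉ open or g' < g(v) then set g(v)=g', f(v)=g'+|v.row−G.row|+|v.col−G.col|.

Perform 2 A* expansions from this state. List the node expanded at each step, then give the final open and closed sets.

step 1: expand (0,1) (f=5, h=3) → closed; open now [(0,2) g=3 f=5, (1,1) g=1 f=5, (2,0) g=1 f=7]
step 2: expand (0,2) (f=5, h=2) → closed; open now [(0,3) g=4 f=5, (1,1) g=1 f=5, (1,2) g=4 f=7, (2,0) g=1 f=7]

order=[(0,1) → (0,2)]; open=[(0,3) g=4 f=5, (1,1) g=1 f=5, (1,2) g=4 f=7, (2,0) g=1 f=7]; closed=[(0,0), (0,1), (0,2), (1,0)]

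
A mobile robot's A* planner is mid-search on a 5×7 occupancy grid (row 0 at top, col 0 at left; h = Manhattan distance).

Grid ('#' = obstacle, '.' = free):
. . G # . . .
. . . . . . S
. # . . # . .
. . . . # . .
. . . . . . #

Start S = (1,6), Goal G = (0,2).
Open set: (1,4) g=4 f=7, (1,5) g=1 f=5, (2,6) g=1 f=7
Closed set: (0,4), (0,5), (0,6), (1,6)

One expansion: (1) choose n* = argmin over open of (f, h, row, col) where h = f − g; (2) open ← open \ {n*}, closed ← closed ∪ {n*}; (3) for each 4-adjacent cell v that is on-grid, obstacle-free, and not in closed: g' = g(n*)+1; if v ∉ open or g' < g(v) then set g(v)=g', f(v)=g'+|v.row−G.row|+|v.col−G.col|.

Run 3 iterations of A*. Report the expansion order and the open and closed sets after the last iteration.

step 1: expand (1,5) (f=5, h=4) → closed; open now [(1,4) g=2 f=5, (2,5) g=2 f=7, (2,6) g=1 f=7]
step 2: expand (1,4) (f=5, h=3) → closed; open now [(1,3) g=3 f=5, (2,5) g=2 f=7, (2,6) g=1 f=7]
step 3: expand (1,3) (f=5, h=2) → closed; open now [(1,2) g=4 f=5, (2,3) g=4 f=7, (2,5) g=2 f=7, (2,6) g=1 f=7]

order=[(1,5) → (1,4) → (1,3)]; open=[(1,2) g=4 f=5, (2,3) g=4 f=7, (2,5) g=2 f=7, (2,6) g=1 f=7]; closed=[(0,4), (0,5), (0,6), (1,3), (1,4), (1,5), (1,6)]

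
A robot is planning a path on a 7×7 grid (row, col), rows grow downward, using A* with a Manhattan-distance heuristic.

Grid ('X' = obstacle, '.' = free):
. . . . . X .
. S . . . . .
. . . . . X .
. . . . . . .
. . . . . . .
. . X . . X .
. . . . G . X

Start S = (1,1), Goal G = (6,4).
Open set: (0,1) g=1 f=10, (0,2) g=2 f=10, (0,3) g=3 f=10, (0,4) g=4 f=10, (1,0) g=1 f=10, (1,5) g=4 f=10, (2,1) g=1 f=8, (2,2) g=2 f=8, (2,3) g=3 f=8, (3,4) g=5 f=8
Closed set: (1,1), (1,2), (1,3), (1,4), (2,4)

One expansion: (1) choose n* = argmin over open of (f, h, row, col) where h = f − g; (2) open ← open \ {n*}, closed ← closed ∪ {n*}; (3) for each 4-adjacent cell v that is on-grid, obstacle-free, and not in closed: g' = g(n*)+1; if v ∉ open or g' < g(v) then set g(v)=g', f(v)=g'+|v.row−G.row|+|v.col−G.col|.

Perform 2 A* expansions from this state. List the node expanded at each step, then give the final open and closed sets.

step 1: expand (3,4) (f=8, h=3) → closed; open now [(0,1) g=1 f=10, (0,2) g=2 f=10, (0,3) g=3 f=10, (0,4) g=4 f=10, (1,0) g=1 f=10, (1,5) g=4 f=10, (2,1) g=1 f=8, (2,2) g=2 f=8, (2,3) g=3 f=8, (3,3) g=6 f=10, (3,5) g=6 f=10, (4,4) g=6 f=8]
step 2: expand (4,4) (f=8, h=2) → closed; open now [(0,1) g=1 f=10, (0,2) g=2 f=10, (0,3) g=3 f=10, (0,4) g=4 f=10, (1,0) g=1 f=10, (1,5) g=4 f=10, (2,1) g=1 f=8, (2,2) g=2 f=8, (2,3) g=3 f=8, (3,3) g=6 f=10, (3,5) g=6 f=10, (4,3) g=7 f=10, (4,5) g=7 f=10, (5,4) g=7 f=8]

order=[(3,4) → (4,4)]; open=[(0,1) g=1 f=10, (0,2) g=2 f=10, (0,3) g=3 f=10, (0,4) g=4 f=10, (1,0) g=1 f=10, (1,5) g=4 f=10, (2,1) g=1 f=8, (2,2) g=2 f=8, (2,3) g=3 f=8, (3,3) g=6 f=10, (3,5) g=6 f=10, (4,3) g=7 f=10, (4,5) g=7 f=10, (5,4) g=7 f=8]; closed=[(1,1), (1,2), (1,3), (1,4), (2,4), (3,4), (4,4)]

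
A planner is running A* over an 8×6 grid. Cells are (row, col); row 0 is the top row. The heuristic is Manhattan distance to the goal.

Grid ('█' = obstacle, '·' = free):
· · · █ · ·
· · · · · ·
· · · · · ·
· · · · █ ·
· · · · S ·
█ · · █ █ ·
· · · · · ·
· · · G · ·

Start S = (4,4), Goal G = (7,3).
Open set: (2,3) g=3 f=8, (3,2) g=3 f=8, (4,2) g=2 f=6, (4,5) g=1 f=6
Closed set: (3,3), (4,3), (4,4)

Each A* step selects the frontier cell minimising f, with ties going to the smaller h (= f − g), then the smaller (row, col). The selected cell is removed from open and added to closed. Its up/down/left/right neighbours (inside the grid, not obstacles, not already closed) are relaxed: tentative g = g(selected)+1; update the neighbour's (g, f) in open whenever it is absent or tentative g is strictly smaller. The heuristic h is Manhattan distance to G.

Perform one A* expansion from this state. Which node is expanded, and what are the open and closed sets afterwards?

step 1: expand (4,2) (f=6, h=4) → closed; open now [(2,3) g=3 f=8, (3,2) g=3 f=8, (4,1) g=3 f=8, (4,5) g=1 f=6, (5,2) g=3 f=6]

expanded=(4,2); open=[(2,3) g=3 f=8, (3,2) g=3 f=8, (4,1) g=3 f=8, (4,5) g=1 f=6, (5,2) g=3 f=6]; closed=[(3,3), (4,2), (4,3), (4,4)]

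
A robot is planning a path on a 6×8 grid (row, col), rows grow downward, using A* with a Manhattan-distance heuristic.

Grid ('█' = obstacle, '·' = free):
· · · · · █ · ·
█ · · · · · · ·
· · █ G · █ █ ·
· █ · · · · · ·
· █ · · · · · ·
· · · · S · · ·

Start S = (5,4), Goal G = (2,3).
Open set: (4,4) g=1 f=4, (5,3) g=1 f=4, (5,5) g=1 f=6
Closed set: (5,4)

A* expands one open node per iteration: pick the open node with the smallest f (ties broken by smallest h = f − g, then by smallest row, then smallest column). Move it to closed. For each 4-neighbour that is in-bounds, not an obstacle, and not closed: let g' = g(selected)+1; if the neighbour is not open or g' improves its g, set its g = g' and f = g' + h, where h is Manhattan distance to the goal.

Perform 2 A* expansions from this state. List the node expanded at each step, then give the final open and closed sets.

step 1: expand (4,4) (f=4, h=3) → closed; open now [(3,4) g=2 f=4, (4,3) g=2 f=4, (4,5) g=2 f=6, (5,3) g=1 f=4, (5,5) g=1 f=6]
step 2: expand (3,4) (f=4, h=2) → closed; open now [(2,4) g=3 f=4, (3,3) g=3 f=4, (3,5) g=3 f=6, (4,3) g=2 f=4, (4,5) g=2 f=6, (5,3) g=1 f=4, (5,5) g=1 f=6]

order=[(4,4) → (3,4)]; open=[(2,4) g=3 f=4, (3,3) g=3 f=4, (3,5) g=3 f=6, (4,3) g=2 f=4, (4,5) g=2 f=6, (5,3) g=1 f=4, (5,5) g=1 f=6]; closed=[(3,4), (4,4), (5,4)]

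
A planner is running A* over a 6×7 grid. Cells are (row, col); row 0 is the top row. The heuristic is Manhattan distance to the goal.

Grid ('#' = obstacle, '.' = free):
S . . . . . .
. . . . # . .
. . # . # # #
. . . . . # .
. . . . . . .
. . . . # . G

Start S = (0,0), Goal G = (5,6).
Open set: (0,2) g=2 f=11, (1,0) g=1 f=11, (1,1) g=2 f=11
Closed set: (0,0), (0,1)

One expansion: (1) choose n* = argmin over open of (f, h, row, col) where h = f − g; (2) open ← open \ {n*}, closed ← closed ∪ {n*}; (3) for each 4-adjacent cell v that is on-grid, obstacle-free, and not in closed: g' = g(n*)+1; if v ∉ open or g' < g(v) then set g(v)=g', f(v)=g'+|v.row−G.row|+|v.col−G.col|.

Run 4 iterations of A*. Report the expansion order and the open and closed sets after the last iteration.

order=[(0,2) → (0,3) → (0,4) → (0,5)]; open=[(0,6) g=6 f=11, (1,0) g=1 f=11, (1,1) g=2 f=11, (1,2) g=3 f=11, (1,3) g=4 f=11, (1,5) g=6 f=11]; closed=[(0,0), (0,1), (0,2), (0,3), (0,4), (0,5)]

step 1: expand (0,2) (f=11, h=9) → closed; open now [(0,3) g=3 f=11, (1,0) g=1 f=11, (1,1) g=2 f=11, (1,2) g=3 f=11]
step 2: expand (0,3) (f=11, h=8) → closed; open now [(0,4) g=4 f=11, (1,0) g=1 f=11, (1,1) g=2 f=11, (1,2) g=3 f=11, (1,3) g=4 f=11]
step 3: expand (0,4) (f=11, h=7) → closed; open now [(0,5) g=5 f=11, (1,0) g=1 f=11, (1,1) g=2 f=11, (1,2) g=3 f=11, (1,3) g=4 f=11]
step 4: expand (0,5) (f=11, h=6) → closed; open now [(0,6) g=6 f=11, (1,0) g=1 f=11, (1,1) g=2 f=11, (1,2) g=3 f=11, (1,3) g=4 f=11, (1,5) g=6 f=11]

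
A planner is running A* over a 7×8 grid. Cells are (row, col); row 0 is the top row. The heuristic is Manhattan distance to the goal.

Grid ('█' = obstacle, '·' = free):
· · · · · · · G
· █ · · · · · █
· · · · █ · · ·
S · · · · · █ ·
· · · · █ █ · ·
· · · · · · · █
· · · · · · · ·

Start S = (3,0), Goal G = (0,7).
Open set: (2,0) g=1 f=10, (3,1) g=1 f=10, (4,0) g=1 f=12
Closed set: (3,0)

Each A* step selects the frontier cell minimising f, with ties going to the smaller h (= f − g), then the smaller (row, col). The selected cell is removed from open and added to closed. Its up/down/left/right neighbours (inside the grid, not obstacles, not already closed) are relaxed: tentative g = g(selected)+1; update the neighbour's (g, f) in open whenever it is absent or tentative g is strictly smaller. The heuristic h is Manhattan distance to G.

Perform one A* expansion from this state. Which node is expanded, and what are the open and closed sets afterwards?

step 1: expand (2,0) (f=10, h=9) → closed; open now [(1,0) g=2 f=10, (2,1) g=2 f=10, (3,1) g=1 f=10, (4,0) g=1 f=12]

expanded=(2,0); open=[(1,0) g=2 f=10, (2,1) g=2 f=10, (3,1) g=1 f=10, (4,0) g=1 f=12]; closed=[(2,0), (3,0)]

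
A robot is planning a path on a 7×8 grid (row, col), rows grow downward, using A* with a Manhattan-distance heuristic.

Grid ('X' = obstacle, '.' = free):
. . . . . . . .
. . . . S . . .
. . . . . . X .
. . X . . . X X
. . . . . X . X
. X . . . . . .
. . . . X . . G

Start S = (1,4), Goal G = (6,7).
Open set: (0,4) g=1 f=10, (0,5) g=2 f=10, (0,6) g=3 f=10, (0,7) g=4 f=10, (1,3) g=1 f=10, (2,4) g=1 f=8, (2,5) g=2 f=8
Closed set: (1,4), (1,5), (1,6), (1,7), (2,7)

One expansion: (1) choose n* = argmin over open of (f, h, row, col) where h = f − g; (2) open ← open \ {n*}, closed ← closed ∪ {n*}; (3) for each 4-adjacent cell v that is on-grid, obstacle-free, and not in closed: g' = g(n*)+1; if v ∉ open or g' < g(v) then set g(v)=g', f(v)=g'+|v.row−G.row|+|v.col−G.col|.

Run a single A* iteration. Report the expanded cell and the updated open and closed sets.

step 1: expand (2,5) (f=8, h=6) → closed; open now [(0,4) g=1 f=10, (0,5) g=2 f=10, (0,6) g=3 f=10, (0,7) g=4 f=10, (1,3) g=1 f=10, (2,4) g=1 f=8, (3,5) g=3 f=8]

expanded=(2,5); open=[(0,4) g=1 f=10, (0,5) g=2 f=10, (0,6) g=3 f=10, (0,7) g=4 f=10, (1,3) g=1 f=10, (2,4) g=1 f=8, (3,5) g=3 f=8]; closed=[(1,4), (1,5), (1,6), (1,7), (2,5), (2,7)]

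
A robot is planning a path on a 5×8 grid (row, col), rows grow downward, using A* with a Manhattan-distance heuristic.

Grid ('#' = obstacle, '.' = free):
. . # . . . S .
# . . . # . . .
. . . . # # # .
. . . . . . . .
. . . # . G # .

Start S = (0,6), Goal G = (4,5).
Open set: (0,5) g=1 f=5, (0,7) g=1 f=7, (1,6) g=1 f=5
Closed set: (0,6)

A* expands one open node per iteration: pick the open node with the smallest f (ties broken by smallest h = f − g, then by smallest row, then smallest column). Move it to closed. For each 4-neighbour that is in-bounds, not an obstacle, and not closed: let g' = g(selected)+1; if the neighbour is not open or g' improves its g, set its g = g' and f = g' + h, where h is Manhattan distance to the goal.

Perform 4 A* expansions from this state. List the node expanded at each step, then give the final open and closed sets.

step 1: expand (0,5) (f=5, h=4) → closed; open now [(0,4) g=2 f=7, (0,7) g=1 f=7, (1,5) g=2 f=5, (1,6) g=1 f=5]
step 2: expand (1,5) (f=5, h=3) → closed; open now [(0,4) g=2 f=7, (0,7) g=1 f=7, (1,6) g=1 f=5]
step 3: expand (1,6) (f=5, h=4) → closed; open now [(0,4) g=2 f=7, (0,7) g=1 f=7, (1,7) g=2 f=7]
step 4: expand (0,4) (f=7, h=5) → closed; open now [(0,3) g=3 f=9, (0,7) g=1 f=7, (1,7) g=2 f=7]

order=[(0,5) → (1,5) → (1,6) → (0,4)]; open=[(0,3) g=3 f=9, (0,7) g=1 f=7, (1,7) g=2 f=7]; closed=[(0,4), (0,5), (0,6), (1,5), (1,6)]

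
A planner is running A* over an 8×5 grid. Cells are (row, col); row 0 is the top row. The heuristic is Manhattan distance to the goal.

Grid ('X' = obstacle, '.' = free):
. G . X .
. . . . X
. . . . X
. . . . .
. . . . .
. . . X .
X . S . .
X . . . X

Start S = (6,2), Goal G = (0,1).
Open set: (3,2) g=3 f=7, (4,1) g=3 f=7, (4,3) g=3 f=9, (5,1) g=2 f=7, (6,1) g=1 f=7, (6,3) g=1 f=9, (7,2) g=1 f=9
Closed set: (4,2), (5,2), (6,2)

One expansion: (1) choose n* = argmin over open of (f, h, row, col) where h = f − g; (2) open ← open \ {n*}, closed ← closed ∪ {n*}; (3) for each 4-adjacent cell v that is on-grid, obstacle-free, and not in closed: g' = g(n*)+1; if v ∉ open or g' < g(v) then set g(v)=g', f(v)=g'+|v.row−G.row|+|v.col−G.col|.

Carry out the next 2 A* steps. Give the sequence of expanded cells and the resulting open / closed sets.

order=[(3,2) → (2,2)]; open=[(1,2) g=5 f=7, (2,1) g=5 f=7, (2,3) g=5 f=9, (3,1) g=4 f=7, (3,3) g=4 f=9, (4,1) g=3 f=7, (4,3) g=3 f=9, (5,1) g=2 f=7, (6,1) g=1 f=7, (6,3) g=1 f=9, (7,2) g=1 f=9]; closed=[(2,2), (3,2), (4,2), (5,2), (6,2)]

step 1: expand (3,2) (f=7, h=4) → closed; open now [(2,2) g=4 f=7, (3,1) g=4 f=7, (3,3) g=4 f=9, (4,1) g=3 f=7, (4,3) g=3 f=9, (5,1) g=2 f=7, (6,1) g=1 f=7, (6,3) g=1 f=9, (7,2) g=1 f=9]
step 2: expand (2,2) (f=7, h=3) → closed; open now [(1,2) g=5 f=7, (2,1) g=5 f=7, (2,3) g=5 f=9, (3,1) g=4 f=7, (3,3) g=4 f=9, (4,1) g=3 f=7, (4,3) g=3 f=9, (5,1) g=2 f=7, (6,1) g=1 f=7, (6,3) g=1 f=9, (7,2) g=1 f=9]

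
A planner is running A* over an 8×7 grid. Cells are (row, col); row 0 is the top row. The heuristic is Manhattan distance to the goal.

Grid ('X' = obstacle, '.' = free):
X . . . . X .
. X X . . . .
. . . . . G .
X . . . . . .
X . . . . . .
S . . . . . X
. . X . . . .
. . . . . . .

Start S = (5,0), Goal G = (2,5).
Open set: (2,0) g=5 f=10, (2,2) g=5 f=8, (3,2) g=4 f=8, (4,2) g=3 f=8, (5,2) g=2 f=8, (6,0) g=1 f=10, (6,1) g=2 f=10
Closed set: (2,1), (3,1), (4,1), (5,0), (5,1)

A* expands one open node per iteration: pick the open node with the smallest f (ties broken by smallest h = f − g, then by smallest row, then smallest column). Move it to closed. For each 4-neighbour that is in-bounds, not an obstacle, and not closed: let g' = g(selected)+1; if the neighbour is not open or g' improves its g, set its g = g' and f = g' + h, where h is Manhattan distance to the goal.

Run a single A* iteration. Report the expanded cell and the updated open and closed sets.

expanded=(2,2); open=[(2,0) g=5 f=10, (2,3) g=6 f=8, (3,2) g=4 f=8, (4,2) g=3 f=8, (5,2) g=2 f=8, (6,0) g=1 f=10, (6,1) g=2 f=10]; closed=[(2,1), (2,2), (3,1), (4,1), (5,0), (5,1)]

step 1: expand (2,2) (f=8, h=3) → closed; open now [(2,0) g=5 f=10, (2,3) g=6 f=8, (3,2) g=4 f=8, (4,2) g=3 f=8, (5,2) g=2 f=8, (6,0) g=1 f=10, (6,1) g=2 f=10]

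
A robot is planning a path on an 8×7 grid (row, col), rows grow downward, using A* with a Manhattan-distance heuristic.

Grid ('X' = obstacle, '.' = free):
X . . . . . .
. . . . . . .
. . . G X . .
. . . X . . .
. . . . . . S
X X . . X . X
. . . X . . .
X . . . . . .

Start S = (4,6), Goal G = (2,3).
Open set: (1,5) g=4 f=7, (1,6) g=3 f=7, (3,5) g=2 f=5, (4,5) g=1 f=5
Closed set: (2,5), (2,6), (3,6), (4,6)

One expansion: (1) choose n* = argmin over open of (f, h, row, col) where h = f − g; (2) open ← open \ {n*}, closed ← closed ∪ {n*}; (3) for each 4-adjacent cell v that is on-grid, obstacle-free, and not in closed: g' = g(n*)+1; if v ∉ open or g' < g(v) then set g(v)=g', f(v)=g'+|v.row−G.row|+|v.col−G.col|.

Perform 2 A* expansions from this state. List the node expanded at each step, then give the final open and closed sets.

order=[(3,5) → (3,4)]; open=[(1,5) g=4 f=7, (1,6) g=3 f=7, (4,4) g=4 f=7, (4,5) g=1 f=5]; closed=[(2,5), (2,6), (3,4), (3,5), (3,6), (4,6)]

step 1: expand (3,5) (f=5, h=3) → closed; open now [(1,5) g=4 f=7, (1,6) g=3 f=7, (3,4) g=3 f=5, (4,5) g=1 f=5]
step 2: expand (3,4) (f=5, h=2) → closed; open now [(1,5) g=4 f=7, (1,6) g=3 f=7, (4,4) g=4 f=7, (4,5) g=1 f=5]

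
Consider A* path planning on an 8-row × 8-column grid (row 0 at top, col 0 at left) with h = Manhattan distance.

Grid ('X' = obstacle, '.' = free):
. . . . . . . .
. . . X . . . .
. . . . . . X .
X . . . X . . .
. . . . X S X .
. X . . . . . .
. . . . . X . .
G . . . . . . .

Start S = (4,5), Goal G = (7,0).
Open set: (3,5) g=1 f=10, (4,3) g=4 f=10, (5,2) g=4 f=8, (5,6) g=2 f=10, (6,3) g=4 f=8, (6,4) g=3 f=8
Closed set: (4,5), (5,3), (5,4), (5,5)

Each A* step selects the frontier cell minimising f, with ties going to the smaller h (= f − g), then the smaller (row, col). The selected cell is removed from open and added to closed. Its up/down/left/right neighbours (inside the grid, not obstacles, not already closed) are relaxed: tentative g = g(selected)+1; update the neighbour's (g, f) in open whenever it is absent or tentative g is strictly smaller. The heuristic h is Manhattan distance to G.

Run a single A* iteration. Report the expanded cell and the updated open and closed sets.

expanded=(5,2); open=[(3,5) g=1 f=10, (4,2) g=5 f=10, (4,3) g=4 f=10, (5,6) g=2 f=10, (6,2) g=5 f=8, (6,3) g=4 f=8, (6,4) g=3 f=8]; closed=[(4,5), (5,2), (5,3), (5,4), (5,5)]

step 1: expand (5,2) (f=8, h=4) → closed; open now [(3,5) g=1 f=10, (4,2) g=5 f=10, (4,3) g=4 f=10, (5,6) g=2 f=10, (6,2) g=5 f=8, (6,3) g=4 f=8, (6,4) g=3 f=8]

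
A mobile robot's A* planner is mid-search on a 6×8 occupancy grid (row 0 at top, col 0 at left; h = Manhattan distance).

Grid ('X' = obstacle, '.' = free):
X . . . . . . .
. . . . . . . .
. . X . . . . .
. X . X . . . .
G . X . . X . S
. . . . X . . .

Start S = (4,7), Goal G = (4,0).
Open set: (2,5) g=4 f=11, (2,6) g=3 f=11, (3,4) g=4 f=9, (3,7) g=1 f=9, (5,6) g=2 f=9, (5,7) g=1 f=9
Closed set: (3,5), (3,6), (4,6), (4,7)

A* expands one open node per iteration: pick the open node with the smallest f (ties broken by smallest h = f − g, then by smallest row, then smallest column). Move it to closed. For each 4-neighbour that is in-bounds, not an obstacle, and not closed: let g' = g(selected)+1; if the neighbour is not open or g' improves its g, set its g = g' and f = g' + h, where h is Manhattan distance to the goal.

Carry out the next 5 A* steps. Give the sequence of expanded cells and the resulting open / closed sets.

order=[(3,4) → (4,4) → (4,3) → (5,6) → (5,5)]; open=[(2,4) g=5 f=11, (2,5) g=4 f=11, (2,6) g=3 f=11, (3,7) g=1 f=9, (5,3) g=7 f=11, (5,7) g=1 f=9]; closed=[(3,4), (3,5), (3,6), (4,3), (4,4), (4,6), (4,7), (5,5), (5,6)]

step 1: expand (3,4) (f=9, h=5) → closed; open now [(2,4) g=5 f=11, (2,5) g=4 f=11, (2,6) g=3 f=11, (3,7) g=1 f=9, (4,4) g=5 f=9, (5,6) g=2 f=9, (5,7) g=1 f=9]
step 2: expand (4,4) (f=9, h=4) → closed; open now [(2,4) g=5 f=11, (2,5) g=4 f=11, (2,6) g=3 f=11, (3,7) g=1 f=9, (4,3) g=6 f=9, (5,6) g=2 f=9, (5,7) g=1 f=9]
step 3: expand (4,3) (f=9, h=3) → closed; open now [(2,4) g=5 f=11, (2,5) g=4 f=11, (2,6) g=3 f=11, (3,7) g=1 f=9, (5,3) g=7 f=11, (5,6) g=2 f=9, (5,7) g=1 f=9]
step 4: expand (5,6) (f=9, h=7) → closed; open now [(2,4) g=5 f=11, (2,5) g=4 f=11, (2,6) g=3 f=11, (3,7) g=1 f=9, (5,3) g=7 f=11, (5,5) g=3 f=9, (5,7) g=1 f=9]
step 5: expand (5,5) (f=9, h=6) → closed; open now [(2,4) g=5 f=11, (2,5) g=4 f=11, (2,6) g=3 f=11, (3,7) g=1 f=9, (5,3) g=7 f=11, (5,7) g=1 f=9]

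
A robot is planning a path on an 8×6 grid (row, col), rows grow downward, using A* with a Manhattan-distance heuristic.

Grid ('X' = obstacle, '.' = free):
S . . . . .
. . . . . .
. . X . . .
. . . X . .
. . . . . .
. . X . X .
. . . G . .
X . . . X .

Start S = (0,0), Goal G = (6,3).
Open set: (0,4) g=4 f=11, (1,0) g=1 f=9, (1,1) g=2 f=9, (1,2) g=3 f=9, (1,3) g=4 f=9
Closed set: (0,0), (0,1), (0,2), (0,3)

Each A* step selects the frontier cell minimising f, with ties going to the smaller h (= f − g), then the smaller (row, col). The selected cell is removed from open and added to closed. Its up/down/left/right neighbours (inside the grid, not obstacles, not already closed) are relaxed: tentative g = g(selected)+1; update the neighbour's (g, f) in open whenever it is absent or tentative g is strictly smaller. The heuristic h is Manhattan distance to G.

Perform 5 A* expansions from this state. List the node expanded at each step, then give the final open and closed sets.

order=[(1,3) → (2,3) → (1,2) → (1,1) → (2,1)]; open=[(0,4) g=4 f=11, (1,0) g=1 f=9, (1,4) g=5 f=11, (2,0) g=4 f=11, (2,4) g=6 f=11, (3,1) g=4 f=9]; closed=[(0,0), (0,1), (0,2), (0,3), (1,1), (1,2), (1,3), (2,1), (2,3)]

step 1: expand (1,3) (f=9, h=5) → closed; open now [(0,4) g=4 f=11, (1,0) g=1 f=9, (1,1) g=2 f=9, (1,2) g=3 f=9, (1,4) g=5 f=11, (2,3) g=5 f=9]
step 2: expand (2,3) (f=9, h=4) → closed; open now [(0,4) g=4 f=11, (1,0) g=1 f=9, (1,1) g=2 f=9, (1,2) g=3 f=9, (1,4) g=5 f=11, (2,4) g=6 f=11]
step 3: expand (1,2) (f=9, h=6) → closed; open now [(0,4) g=4 f=11, (1,0) g=1 f=9, (1,1) g=2 f=9, (1,4) g=5 f=11, (2,4) g=6 f=11]
step 4: expand (1,1) (f=9, h=7) → closed; open now [(0,4) g=4 f=11, (1,0) g=1 f=9, (1,4) g=5 f=11, (2,1) g=3 f=9, (2,4) g=6 f=11]
step 5: expand (2,1) (f=9, h=6) → closed; open now [(0,4) g=4 f=11, (1,0) g=1 f=9, (1,4) g=5 f=11, (2,0) g=4 f=11, (2,4) g=6 f=11, (3,1) g=4 f=9]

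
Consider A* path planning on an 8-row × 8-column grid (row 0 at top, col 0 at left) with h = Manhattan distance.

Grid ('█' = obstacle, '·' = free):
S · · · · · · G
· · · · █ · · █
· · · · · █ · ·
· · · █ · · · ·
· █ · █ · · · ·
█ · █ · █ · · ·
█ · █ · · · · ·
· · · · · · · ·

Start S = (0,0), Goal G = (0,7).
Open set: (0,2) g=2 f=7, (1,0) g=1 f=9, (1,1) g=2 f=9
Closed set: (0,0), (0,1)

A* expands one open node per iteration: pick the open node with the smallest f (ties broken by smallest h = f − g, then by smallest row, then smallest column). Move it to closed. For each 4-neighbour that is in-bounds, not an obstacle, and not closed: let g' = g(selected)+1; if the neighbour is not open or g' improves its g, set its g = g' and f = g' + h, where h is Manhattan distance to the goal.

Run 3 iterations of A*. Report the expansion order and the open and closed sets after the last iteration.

step 1: expand (0,2) (f=7, h=5) → closed; open now [(0,3) g=3 f=7, (1,0) g=1 f=9, (1,1) g=2 f=9, (1,2) g=3 f=9]
step 2: expand (0,3) (f=7, h=4) → closed; open now [(0,4) g=4 f=7, (1,0) g=1 f=9, (1,1) g=2 f=9, (1,2) g=3 f=9, (1,3) g=4 f=9]
step 3: expand (0,4) (f=7, h=3) → closed; open now [(0,5) g=5 f=7, (1,0) g=1 f=9, (1,1) g=2 f=9, (1,2) g=3 f=9, (1,3) g=4 f=9]

order=[(0,2) → (0,3) → (0,4)]; open=[(0,5) g=5 f=7, (1,0) g=1 f=9, (1,1) g=2 f=9, (1,2) g=3 f=9, (1,3) g=4 f=9]; closed=[(0,0), (0,1), (0,2), (0,3), (0,4)]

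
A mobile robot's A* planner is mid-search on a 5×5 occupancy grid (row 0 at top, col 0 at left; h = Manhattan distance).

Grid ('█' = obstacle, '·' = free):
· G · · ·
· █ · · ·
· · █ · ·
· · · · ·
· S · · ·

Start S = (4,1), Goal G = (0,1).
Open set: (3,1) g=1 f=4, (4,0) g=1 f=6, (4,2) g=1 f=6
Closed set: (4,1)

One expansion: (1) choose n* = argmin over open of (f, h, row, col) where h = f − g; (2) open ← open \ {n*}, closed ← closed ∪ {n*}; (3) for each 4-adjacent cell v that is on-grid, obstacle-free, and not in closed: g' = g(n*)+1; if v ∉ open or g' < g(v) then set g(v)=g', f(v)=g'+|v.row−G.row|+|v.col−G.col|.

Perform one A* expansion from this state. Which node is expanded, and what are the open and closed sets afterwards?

step 1: expand (3,1) (f=4, h=3) → closed; open now [(2,1) g=2 f=4, (3,0) g=2 f=6, (3,2) g=2 f=6, (4,0) g=1 f=6, (4,2) g=1 f=6]

expanded=(3,1); open=[(2,1) g=2 f=4, (3,0) g=2 f=6, (3,2) g=2 f=6, (4,0) g=1 f=6, (4,2) g=1 f=6]; closed=[(3,1), (4,1)]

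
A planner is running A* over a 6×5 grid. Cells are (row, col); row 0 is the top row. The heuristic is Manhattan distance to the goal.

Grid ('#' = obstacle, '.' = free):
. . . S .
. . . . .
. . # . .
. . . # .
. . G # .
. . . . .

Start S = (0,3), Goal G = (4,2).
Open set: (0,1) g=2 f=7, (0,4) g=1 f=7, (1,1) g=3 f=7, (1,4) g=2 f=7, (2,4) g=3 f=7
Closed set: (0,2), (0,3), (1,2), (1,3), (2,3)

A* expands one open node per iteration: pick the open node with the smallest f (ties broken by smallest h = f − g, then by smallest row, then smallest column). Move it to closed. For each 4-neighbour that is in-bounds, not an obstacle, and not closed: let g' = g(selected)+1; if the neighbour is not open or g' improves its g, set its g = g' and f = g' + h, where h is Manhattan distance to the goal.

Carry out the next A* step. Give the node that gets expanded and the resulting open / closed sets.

expanded=(1,1); open=[(0,1) g=2 f=7, (0,4) g=1 f=7, (1,0) g=4 f=9, (1,4) g=2 f=7, (2,1) g=4 f=7, (2,4) g=3 f=7]; closed=[(0,2), (0,3), (1,1), (1,2), (1,3), (2,3)]

step 1: expand (1,1) (f=7, h=4) → closed; open now [(0,1) g=2 f=7, (0,4) g=1 f=7, (1,0) g=4 f=9, (1,4) g=2 f=7, (2,1) g=4 f=7, (2,4) g=3 f=7]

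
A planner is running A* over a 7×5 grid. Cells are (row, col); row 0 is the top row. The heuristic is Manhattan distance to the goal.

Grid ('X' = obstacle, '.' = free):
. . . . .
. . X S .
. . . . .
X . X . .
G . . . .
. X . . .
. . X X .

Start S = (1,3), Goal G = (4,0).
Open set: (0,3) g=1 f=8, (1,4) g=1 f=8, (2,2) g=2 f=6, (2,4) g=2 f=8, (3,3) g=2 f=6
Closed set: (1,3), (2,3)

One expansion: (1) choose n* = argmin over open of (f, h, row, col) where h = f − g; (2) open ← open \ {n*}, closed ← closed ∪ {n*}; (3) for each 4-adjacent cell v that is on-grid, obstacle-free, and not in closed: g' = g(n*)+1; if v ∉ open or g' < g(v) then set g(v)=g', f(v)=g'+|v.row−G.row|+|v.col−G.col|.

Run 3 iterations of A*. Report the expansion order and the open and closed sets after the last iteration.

order=[(2,2) → (2,1) → (2,0)]; open=[(0,3) g=1 f=8, (1,0) g=5 f=8, (1,1) g=4 f=8, (1,4) g=1 f=8, (2,4) g=2 f=8, (3,1) g=4 f=6, (3,3) g=2 f=6]; closed=[(1,3), (2,0), (2,1), (2,2), (2,3)]

step 1: expand (2,2) (f=6, h=4) → closed; open now [(0,3) g=1 f=8, (1,4) g=1 f=8, (2,1) g=3 f=6, (2,4) g=2 f=8, (3,3) g=2 f=6]
step 2: expand (2,1) (f=6, h=3) → closed; open now [(0,3) g=1 f=8, (1,1) g=4 f=8, (1,4) g=1 f=8, (2,0) g=4 f=6, (2,4) g=2 f=8, (3,1) g=4 f=6, (3,3) g=2 f=6]
step 3: expand (2,0) (f=6, h=2) → closed; open now [(0,3) g=1 f=8, (1,0) g=5 f=8, (1,1) g=4 f=8, (1,4) g=1 f=8, (2,4) g=2 f=8, (3,1) g=4 f=6, (3,3) g=2 f=6]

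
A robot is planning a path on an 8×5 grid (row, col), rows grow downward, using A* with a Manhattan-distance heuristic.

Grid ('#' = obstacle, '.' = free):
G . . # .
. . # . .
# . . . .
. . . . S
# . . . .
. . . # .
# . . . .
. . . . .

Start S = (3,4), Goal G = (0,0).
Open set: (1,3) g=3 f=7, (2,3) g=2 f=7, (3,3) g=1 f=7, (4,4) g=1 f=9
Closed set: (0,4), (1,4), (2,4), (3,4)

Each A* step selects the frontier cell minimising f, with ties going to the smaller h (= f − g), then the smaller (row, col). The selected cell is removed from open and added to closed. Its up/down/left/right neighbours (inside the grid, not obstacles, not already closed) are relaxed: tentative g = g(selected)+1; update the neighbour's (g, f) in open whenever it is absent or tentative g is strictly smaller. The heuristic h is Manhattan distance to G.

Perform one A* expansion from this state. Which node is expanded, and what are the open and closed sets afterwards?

step 1: expand (1,3) (f=7, h=4) → closed; open now [(2,3) g=2 f=7, (3,3) g=1 f=7, (4,4) g=1 f=9]

expanded=(1,3); open=[(2,3) g=2 f=7, (3,3) g=1 f=7, (4,4) g=1 f=9]; closed=[(0,4), (1,3), (1,4), (2,4), (3,4)]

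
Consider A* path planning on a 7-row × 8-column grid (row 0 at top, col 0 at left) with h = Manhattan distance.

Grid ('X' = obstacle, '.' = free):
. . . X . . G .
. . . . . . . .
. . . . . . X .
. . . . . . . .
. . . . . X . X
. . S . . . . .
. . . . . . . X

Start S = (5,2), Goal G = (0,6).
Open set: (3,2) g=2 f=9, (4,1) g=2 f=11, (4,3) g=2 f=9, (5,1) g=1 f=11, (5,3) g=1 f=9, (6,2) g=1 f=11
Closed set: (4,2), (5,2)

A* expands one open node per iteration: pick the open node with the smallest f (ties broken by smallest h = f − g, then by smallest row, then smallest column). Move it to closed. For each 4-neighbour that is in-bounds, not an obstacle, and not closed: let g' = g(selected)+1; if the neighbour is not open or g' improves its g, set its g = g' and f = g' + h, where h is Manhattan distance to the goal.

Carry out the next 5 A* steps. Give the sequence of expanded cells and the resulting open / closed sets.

order=[(3,2) → (2,2) → (1,2) → (0,2) → (1,3)]; open=[(0,1) g=6 f=11, (1,1) g=5 f=11, (1,4) g=6 f=9, (2,1) g=4 f=11, (2,3) g=4 f=9, (3,1) g=3 f=11, (3,3) g=3 f=9, (4,1) g=2 f=11, (4,3) g=2 f=9, (5,1) g=1 f=11, (5,3) g=1 f=9, (6,2) g=1 f=11]; closed=[(0,2), (1,2), (1,3), (2,2), (3,2), (4,2), (5,2)]

step 1: expand (3,2) (f=9, h=7) → closed; open now [(2,2) g=3 f=9, (3,1) g=3 f=11, (3,3) g=3 f=9, (4,1) g=2 f=11, (4,3) g=2 f=9, (5,1) g=1 f=11, (5,3) g=1 f=9, (6,2) g=1 f=11]
step 2: expand (2,2) (f=9, h=6) → closed; open now [(1,2) g=4 f=9, (2,1) g=4 f=11, (2,3) g=4 f=9, (3,1) g=3 f=11, (3,3) g=3 f=9, (4,1) g=2 f=11, (4,3) g=2 f=9, (5,1) g=1 f=11, (5,3) g=1 f=9, (6,2) g=1 f=11]
step 3: expand (1,2) (f=9, h=5) → closed; open now [(0,2) g=5 f=9, (1,1) g=5 f=11, (1,3) g=5 f=9, (2,1) g=4 f=11, (2,3) g=4 f=9, (3,1) g=3 f=11, (3,3) g=3 f=9, (4,1) g=2 f=11, (4,3) g=2 f=9, (5,1) g=1 f=11, (5,3) g=1 f=9, (6,2) g=1 f=11]
step 4: expand (0,2) (f=9, h=4) → closed; open now [(0,1) g=6 f=11, (1,1) g=5 f=11, (1,3) g=5 f=9, (2,1) g=4 f=11, (2,3) g=4 f=9, (3,1) g=3 f=11, (3,3) g=3 f=9, (4,1) g=2 f=11, (4,3) g=2 f=9, (5,1) g=1 f=11, (5,3) g=1 f=9, (6,2) g=1 f=11]
step 5: expand (1,3) (f=9, h=4) → closed; open now [(0,1) g=6 f=11, (1,1) g=5 f=11, (1,4) g=6 f=9, (2,1) g=4 f=11, (2,3) g=4 f=9, (3,1) g=3 f=11, (3,3) g=3 f=9, (4,1) g=2 f=11, (4,3) g=2 f=9, (5,1) g=1 f=11, (5,3) g=1 f=9, (6,2) g=1 f=11]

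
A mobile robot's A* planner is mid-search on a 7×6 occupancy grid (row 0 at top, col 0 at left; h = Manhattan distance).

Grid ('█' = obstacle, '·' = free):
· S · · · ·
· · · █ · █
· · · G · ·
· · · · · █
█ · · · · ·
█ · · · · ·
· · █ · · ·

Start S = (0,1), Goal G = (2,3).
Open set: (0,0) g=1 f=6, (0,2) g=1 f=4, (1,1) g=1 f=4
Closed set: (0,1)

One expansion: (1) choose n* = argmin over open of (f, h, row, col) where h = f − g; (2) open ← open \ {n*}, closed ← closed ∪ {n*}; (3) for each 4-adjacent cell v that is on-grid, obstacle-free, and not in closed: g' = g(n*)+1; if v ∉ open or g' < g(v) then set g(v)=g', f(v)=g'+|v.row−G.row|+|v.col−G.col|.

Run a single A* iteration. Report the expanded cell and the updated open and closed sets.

step 1: expand (0,2) (f=4, h=3) → closed; open now [(0,0) g=1 f=6, (0,3) g=2 f=4, (1,1) g=1 f=4, (1,2) g=2 f=4]

expanded=(0,2); open=[(0,0) g=1 f=6, (0,3) g=2 f=4, (1,1) g=1 f=4, (1,2) g=2 f=4]; closed=[(0,1), (0,2)]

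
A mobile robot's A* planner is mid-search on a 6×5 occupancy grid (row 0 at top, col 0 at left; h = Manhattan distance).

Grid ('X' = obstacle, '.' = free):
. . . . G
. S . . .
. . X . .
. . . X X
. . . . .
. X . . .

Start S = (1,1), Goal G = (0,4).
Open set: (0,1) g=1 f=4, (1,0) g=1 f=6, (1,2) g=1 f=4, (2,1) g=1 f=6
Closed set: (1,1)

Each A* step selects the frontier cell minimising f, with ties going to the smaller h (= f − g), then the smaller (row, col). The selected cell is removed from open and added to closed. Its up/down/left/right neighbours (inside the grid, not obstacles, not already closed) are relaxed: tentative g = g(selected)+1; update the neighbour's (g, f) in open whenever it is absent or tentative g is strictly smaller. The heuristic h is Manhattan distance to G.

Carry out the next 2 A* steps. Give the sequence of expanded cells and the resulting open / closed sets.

step 1: expand (0,1) (f=4, h=3) → closed; open now [(0,0) g=2 f=6, (0,2) g=2 f=4, (1,0) g=1 f=6, (1,2) g=1 f=4, (2,1) g=1 f=6]
step 2: expand (0,2) (f=4, h=2) → closed; open now [(0,0) g=2 f=6, (0,3) g=3 f=4, (1,0) g=1 f=6, (1,2) g=1 f=4, (2,1) g=1 f=6]

order=[(0,1) → (0,2)]; open=[(0,0) g=2 f=6, (0,3) g=3 f=4, (1,0) g=1 f=6, (1,2) g=1 f=4, (2,1) g=1 f=6]; closed=[(0,1), (0,2), (1,1)]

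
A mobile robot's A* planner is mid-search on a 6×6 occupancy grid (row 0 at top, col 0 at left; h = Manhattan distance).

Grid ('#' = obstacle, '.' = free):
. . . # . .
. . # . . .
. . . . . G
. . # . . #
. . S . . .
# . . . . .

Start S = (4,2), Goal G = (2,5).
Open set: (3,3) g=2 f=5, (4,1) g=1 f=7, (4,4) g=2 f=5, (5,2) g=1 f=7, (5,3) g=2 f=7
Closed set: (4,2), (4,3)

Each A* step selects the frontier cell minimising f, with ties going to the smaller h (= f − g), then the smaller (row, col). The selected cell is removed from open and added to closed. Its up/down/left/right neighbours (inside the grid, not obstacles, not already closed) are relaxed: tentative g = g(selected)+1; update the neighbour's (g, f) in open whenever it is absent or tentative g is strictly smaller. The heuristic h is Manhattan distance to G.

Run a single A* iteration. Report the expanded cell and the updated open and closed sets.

expanded=(3,3); open=[(2,3) g=3 f=5, (3,4) g=3 f=5, (4,1) g=1 f=7, (4,4) g=2 f=5, (5,2) g=1 f=7, (5,3) g=2 f=7]; closed=[(3,3), (4,2), (4,3)]

step 1: expand (3,3) (f=5, h=3) → closed; open now [(2,3) g=3 f=5, (3,4) g=3 f=5, (4,1) g=1 f=7, (4,4) g=2 f=5, (5,2) g=1 f=7, (5,3) g=2 f=7]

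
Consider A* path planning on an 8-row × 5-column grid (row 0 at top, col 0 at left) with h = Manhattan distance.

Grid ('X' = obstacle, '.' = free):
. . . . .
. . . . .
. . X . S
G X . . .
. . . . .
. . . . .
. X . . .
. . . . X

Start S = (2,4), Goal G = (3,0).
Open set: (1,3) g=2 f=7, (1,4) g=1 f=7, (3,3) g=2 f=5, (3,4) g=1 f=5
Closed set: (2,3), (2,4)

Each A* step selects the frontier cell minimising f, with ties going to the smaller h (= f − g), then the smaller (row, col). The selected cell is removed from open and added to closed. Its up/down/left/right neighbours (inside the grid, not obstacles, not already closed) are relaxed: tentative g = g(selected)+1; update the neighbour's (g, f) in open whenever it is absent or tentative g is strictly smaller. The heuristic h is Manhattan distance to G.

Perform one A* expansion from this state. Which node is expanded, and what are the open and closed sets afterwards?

step 1: expand (3,3) (f=5, h=3) → closed; open now [(1,3) g=2 f=7, (1,4) g=1 f=7, (3,2) g=3 f=5, (3,4) g=1 f=5, (4,3) g=3 f=7]

expanded=(3,3); open=[(1,3) g=2 f=7, (1,4) g=1 f=7, (3,2) g=3 f=5, (3,4) g=1 f=5, (4,3) g=3 f=7]; closed=[(2,3), (2,4), (3,3)]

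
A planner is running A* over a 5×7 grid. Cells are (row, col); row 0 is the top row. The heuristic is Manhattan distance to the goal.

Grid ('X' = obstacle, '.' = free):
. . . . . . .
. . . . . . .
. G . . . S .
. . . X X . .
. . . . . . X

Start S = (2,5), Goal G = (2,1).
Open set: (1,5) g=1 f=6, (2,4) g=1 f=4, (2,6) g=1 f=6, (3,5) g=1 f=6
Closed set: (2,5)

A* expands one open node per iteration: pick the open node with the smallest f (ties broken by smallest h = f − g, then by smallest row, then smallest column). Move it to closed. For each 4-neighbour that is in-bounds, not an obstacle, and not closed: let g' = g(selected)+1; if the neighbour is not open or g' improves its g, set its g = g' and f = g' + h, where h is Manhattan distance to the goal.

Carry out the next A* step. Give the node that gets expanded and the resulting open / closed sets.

expanded=(2,4); open=[(1,4) g=2 f=6, (1,5) g=1 f=6, (2,3) g=2 f=4, (2,6) g=1 f=6, (3,5) g=1 f=6]; closed=[(2,4), (2,5)]

step 1: expand (2,4) (f=4, h=3) → closed; open now [(1,4) g=2 f=6, (1,5) g=1 f=6, (2,3) g=2 f=4, (2,6) g=1 f=6, (3,5) g=1 f=6]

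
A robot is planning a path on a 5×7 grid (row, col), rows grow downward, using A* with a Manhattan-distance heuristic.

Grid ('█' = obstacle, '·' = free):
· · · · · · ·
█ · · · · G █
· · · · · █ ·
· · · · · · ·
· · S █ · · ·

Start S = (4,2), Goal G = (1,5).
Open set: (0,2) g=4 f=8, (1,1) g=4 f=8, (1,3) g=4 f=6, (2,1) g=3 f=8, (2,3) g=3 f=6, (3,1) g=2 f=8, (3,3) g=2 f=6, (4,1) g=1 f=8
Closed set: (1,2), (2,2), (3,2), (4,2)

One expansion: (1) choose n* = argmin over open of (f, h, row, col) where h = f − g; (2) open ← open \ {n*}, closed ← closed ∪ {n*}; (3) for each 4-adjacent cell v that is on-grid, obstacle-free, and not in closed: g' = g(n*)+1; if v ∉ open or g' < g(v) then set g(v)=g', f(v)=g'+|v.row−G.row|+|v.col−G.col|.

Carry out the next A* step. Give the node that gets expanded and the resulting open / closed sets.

expanded=(1,3); open=[(0,2) g=4 f=8, (0,3) g=5 f=8, (1,1) g=4 f=8, (1,4) g=5 f=6, (2,1) g=3 f=8, (2,3) g=3 f=6, (3,1) g=2 f=8, (3,3) g=2 f=6, (4,1) g=1 f=8]; closed=[(1,2), (1,3), (2,2), (3,2), (4,2)]

step 1: expand (1,3) (f=6, h=2) → closed; open now [(0,2) g=4 f=8, (0,3) g=5 f=8, (1,1) g=4 f=8, (1,4) g=5 f=6, (2,1) g=3 f=8, (2,3) g=3 f=6, (3,1) g=2 f=8, (3,3) g=2 f=6, (4,1) g=1 f=8]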